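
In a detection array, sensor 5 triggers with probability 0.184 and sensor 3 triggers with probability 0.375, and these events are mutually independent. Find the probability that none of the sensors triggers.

0.510

Since the events are independent, P(none) is the product of the individual non-occurrence probabilities.
P(none) = (1 − 0.184) × (1 − 0.375) = 0.816 × 0.625 = 0.510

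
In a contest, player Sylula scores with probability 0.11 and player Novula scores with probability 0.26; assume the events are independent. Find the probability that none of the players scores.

P(none) = (1 − 0.11) × (1 − 0.26) = 0.89 × 0.74 = 0.6586

0.6586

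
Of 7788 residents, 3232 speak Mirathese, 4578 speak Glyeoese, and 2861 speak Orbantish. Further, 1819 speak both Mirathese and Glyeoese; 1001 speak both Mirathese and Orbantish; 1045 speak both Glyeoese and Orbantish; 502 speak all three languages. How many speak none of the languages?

|union| = 3232 + 4578 + 2861 − 1819 − 1001 − 1045 + 502 = 7308
None: 7788 − 7308 = 480

480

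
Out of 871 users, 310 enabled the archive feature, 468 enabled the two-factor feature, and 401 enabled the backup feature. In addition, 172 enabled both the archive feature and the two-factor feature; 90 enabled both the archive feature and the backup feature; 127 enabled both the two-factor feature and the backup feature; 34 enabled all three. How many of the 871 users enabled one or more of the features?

Using inclusion–exclusion:
N(≥1) = 310 + 468 + 401 − 172 − 90 − 127 + 34 = 824

824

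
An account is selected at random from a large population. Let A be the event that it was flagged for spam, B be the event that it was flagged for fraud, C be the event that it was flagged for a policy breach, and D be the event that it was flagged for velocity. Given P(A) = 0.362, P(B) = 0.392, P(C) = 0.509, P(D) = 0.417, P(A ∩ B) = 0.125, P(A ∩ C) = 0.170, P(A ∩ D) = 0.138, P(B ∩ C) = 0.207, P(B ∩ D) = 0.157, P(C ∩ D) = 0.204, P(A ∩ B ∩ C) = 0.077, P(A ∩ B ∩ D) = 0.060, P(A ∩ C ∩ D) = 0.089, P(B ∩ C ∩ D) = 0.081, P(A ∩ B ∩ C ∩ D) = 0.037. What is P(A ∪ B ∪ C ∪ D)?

P(A ∪ B ∪ C ∪ D) = 0.362 + 0.392 + 0.509 + 0.417 − 0.125 − 0.170 − 0.138 − 0.207 − 0.157 − 0.204 + 0.077 + 0.060 + 0.089 + 0.081 − 0.037 = 0.949

0.949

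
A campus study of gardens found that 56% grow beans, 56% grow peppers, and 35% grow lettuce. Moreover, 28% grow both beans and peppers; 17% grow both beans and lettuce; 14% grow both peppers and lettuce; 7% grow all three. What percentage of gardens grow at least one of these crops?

P(≥1) = 56 + 56 + 35 − 28 − 17 − 14 + 7 = 95%

95%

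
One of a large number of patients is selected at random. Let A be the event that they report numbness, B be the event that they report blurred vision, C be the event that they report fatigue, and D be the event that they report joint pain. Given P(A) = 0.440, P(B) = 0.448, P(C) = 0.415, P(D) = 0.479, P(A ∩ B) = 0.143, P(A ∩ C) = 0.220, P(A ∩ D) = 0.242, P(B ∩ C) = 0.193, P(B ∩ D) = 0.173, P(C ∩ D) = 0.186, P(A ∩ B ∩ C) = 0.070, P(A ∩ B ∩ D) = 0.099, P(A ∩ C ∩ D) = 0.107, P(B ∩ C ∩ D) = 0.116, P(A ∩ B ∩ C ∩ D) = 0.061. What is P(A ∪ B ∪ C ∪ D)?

P(A ∪ B ∪ C ∪ D) = 0.440 + 0.448 + 0.415 + 0.479 − 0.143 − 0.220 − 0.242 − 0.193 − 0.173 − 0.186 + 0.070 + 0.099 + 0.107 + 0.116 − 0.061 = 0.956

0.956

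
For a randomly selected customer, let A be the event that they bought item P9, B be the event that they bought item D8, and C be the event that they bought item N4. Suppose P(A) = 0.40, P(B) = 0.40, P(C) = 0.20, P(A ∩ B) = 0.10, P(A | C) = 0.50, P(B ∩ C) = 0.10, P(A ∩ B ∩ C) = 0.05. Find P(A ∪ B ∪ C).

0.75

P(A ∩ C) = P(C)·P(A|C) = 0.20 × 0.50 = 0.10
By inclusion-exclusion,
P(A ∪ B ∪ C) = 0.40 + 0.40 + 0.20 − 0.10 − 0.10 − 0.10 + 0.05 = 0.75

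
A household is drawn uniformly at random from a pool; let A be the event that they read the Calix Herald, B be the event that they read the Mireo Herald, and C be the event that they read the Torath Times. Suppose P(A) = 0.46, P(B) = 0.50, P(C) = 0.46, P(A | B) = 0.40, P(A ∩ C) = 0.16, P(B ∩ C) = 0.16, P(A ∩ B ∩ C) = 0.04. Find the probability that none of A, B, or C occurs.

P(A ∩ B) = P(B)·P(A|B) = 0.50 × 0.40 = 0.20
P(A ∪ B ∪ C) = 0.46 + 0.50 + 0.46 − 0.20 − 0.16 − 0.16 + 0.04 = 0.94
P(none) = 1 − 0.94 = 0.06

0.06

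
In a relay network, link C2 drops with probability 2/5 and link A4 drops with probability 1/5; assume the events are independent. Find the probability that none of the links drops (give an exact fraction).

12/25

Independence gives P(none) = ∏(1 − pᵢ).
P(none) = (1 − 2/5) × (1 − 1/5) = 3/5 × 4/5 = 12/25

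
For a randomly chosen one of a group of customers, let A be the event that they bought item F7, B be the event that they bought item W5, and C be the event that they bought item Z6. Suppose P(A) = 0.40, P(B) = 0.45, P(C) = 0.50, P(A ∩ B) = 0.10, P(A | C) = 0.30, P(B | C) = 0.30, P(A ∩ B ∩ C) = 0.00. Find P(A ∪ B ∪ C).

P(A ∩ C) = P(C)·P(A|C) = 0.50 × 0.30 = 0.15
P(B ∩ C) = P(C)·P(B|C) = 0.50 × 0.30 = 0.15
Apply inclusion-exclusion:
P(A ∪ B ∪ C) = 0.40 + 0.45 + 0.50 − 0.10 − 0.15 − 0.15 + 0.00 = 0.95

0.95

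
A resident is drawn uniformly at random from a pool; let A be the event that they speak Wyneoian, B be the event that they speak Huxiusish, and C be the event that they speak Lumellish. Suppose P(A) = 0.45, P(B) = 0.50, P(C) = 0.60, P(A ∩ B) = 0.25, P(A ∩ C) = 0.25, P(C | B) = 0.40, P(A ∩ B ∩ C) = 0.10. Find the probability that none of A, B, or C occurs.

0.05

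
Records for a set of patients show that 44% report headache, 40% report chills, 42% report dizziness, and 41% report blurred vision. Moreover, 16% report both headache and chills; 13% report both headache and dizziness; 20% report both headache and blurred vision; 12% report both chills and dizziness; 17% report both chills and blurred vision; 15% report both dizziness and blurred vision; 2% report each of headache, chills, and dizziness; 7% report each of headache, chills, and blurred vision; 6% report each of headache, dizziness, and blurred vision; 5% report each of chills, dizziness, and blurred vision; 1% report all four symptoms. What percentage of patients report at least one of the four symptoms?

93%

Inclusion–exclusion gives
P(at least one) = 44 + 40 + 42 + 41 − 16 − 13 − 20 − 12 − 17 − 15 + 2 + 7 + 6 + 5 − 1 = 93%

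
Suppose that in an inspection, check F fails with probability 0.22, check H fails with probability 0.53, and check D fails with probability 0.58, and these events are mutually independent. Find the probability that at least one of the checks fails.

0.846028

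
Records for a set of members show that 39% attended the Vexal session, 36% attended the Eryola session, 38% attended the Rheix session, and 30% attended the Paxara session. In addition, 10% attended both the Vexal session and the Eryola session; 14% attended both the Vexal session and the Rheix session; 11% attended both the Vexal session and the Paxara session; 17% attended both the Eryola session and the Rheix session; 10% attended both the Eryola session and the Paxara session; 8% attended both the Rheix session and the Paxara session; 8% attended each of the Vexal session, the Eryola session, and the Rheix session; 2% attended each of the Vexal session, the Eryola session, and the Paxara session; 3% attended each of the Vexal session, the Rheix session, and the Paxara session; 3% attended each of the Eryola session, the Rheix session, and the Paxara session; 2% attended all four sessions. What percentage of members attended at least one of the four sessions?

By inclusion–exclusion:
P(union) = 39 + 36 + 38 + 30 − 10 − 14 − 11 − 17 − 10 − 8 + 8 + 2 + 3 + 3 − 2 = 87%

87%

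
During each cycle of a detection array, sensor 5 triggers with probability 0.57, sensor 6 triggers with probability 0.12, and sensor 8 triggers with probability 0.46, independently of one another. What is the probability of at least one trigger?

0.795664

Independence gives P(none) = ∏(1 − pᵢ).
P(none) = (1 − 0.57) × (1 − 0.12) × (1 − 0.46) = 0.43 × 0.88 × 0.54 = 0.204336
P(at least one) = 1 − 0.204336 = 0.795664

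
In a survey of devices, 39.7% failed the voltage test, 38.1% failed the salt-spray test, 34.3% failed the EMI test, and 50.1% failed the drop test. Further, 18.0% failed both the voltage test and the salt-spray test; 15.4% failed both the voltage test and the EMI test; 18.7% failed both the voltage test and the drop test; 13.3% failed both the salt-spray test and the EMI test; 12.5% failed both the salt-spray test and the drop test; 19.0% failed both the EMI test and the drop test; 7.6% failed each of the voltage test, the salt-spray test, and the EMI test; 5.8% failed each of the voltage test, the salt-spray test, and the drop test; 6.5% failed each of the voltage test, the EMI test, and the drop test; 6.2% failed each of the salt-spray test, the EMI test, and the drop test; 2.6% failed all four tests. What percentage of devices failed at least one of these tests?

88.8%

Apply inclusion-exclusion:
P(≥1) = 39.7 + 38.1 + 34.3 + 50.1 − 18.0 − 15.4 − 18.7 − 13.3 − 12.5 − 19.0 + 7.6 + 5.8 + 6.5 + 6.2 − 2.6 = 88.8%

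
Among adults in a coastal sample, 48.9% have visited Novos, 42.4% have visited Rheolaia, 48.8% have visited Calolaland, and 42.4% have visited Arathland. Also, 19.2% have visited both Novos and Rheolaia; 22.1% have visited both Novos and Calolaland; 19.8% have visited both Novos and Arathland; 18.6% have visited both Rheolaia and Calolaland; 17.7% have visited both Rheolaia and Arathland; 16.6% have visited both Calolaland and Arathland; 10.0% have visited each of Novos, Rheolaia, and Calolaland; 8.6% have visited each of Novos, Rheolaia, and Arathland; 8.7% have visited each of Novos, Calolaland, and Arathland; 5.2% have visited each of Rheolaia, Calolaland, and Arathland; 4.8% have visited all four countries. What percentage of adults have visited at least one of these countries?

P(union) = 48.9 + 42.4 + 48.8 + 42.4 − 19.2 − 22.1 − 19.8 − 18.6 − 17.7 − 16.6 + 10.0 + 8.6 + 8.7 + 5.2 − 4.8 = 96.2%

96.2%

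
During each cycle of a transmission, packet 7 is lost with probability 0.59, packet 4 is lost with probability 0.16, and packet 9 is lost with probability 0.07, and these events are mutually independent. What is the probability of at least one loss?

0.679708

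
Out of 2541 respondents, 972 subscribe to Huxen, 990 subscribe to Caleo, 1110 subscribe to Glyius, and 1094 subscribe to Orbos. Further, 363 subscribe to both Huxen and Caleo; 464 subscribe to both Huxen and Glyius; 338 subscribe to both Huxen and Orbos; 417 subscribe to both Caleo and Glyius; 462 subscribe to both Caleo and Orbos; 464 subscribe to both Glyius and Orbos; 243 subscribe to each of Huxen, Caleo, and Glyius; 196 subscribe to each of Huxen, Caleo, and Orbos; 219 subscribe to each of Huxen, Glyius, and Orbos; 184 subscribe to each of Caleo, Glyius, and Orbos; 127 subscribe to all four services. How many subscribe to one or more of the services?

|union| = 972 + 990 + 1110 + 1094 − 363 − 464 − 338 − 417 − 462 − 464 + 243 + 196 + 219 + 184 − 127 = 2373

2373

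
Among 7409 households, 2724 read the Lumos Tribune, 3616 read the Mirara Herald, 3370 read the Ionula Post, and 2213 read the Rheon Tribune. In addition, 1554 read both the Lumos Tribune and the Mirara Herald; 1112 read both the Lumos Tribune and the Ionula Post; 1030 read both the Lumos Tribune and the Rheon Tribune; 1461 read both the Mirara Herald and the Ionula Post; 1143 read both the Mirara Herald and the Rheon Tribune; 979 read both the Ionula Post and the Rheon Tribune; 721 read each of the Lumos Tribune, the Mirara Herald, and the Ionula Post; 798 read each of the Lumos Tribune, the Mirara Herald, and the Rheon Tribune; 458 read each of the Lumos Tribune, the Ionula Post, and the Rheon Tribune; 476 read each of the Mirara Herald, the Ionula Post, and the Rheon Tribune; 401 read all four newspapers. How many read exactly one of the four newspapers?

3120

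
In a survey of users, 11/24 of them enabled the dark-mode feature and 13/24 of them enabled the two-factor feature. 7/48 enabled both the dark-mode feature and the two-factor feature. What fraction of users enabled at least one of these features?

41/48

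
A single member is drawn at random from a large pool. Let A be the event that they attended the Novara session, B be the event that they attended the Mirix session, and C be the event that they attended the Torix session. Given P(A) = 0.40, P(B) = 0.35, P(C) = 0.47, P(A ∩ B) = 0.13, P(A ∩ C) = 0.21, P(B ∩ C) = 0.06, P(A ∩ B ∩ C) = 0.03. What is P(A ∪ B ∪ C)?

0.85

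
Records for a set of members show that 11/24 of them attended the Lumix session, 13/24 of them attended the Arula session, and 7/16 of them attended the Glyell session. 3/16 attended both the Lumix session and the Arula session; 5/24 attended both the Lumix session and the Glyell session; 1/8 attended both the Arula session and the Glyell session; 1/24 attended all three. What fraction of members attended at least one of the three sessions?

By inclusion–exclusion:
P(union) = 11/24 + 13/24 + 7/16 − 3/16 − 5/24 − 1/8 + 1/24 = 23/24

23/24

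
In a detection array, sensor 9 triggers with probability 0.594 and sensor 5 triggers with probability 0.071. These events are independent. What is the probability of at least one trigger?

P(none) = (1 − 0.594) × (1 − 0.071) = 0.406 × 0.929 = 0.377174
P(at least one) = 1 − 0.377174 = 0.622826

0.622826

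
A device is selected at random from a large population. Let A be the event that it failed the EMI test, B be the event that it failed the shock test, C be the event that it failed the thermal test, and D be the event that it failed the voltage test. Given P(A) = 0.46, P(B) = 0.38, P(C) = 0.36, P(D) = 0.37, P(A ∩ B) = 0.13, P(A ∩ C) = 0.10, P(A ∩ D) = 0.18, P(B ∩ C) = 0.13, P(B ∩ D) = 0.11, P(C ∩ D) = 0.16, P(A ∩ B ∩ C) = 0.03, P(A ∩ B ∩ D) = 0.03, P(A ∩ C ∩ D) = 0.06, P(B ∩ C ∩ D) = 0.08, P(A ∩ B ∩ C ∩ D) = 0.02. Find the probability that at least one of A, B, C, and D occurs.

0.94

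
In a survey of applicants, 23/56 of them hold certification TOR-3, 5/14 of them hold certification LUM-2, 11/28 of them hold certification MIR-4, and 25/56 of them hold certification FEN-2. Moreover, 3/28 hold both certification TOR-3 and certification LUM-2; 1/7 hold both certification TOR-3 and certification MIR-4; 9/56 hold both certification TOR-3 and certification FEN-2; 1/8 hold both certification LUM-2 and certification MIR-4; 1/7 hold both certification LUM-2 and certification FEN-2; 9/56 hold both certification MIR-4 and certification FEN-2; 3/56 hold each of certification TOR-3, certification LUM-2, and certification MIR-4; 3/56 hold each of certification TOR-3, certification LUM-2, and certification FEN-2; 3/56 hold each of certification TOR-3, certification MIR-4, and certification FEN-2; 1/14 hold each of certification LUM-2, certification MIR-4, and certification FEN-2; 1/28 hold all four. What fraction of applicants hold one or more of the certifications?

27/28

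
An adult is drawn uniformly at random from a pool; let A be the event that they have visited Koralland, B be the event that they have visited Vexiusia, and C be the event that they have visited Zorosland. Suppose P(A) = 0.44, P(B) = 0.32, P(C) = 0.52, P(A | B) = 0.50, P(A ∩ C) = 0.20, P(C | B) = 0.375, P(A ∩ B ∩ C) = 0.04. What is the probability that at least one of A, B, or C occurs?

P(A ∩ B) = P(B)·P(A|B) = 0.32 × 0.50 = 0.16
P(B ∩ C) = P(B)·P(C|B) = 0.32 × 0.375 = 0.12
Inclusion–exclusion gives
P(A ∪ B ∪ C) = 0.44 + 0.32 + 0.52 − 0.16 − 0.20 − 0.12 + 0.04 = 0.84

0.84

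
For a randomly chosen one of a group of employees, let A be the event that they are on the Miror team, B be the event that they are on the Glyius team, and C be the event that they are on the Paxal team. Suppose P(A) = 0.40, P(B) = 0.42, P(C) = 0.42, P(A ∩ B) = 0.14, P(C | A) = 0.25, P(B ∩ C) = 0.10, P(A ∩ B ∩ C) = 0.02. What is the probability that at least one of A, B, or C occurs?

0.92

P(A ∩ C) = P(A)·P(C|A) = 0.40 × 0.25 = 0.10
P(A ∪ B ∪ C) = 0.40 + 0.42 + 0.42 − 0.14 − 0.10 − 0.10 + 0.02 = 0.92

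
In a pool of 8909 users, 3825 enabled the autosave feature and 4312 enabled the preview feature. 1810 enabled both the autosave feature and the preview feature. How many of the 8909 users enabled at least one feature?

By inclusion–exclusion:
N(≥1) = 3825 + 4312 − 1810 = 6327

6327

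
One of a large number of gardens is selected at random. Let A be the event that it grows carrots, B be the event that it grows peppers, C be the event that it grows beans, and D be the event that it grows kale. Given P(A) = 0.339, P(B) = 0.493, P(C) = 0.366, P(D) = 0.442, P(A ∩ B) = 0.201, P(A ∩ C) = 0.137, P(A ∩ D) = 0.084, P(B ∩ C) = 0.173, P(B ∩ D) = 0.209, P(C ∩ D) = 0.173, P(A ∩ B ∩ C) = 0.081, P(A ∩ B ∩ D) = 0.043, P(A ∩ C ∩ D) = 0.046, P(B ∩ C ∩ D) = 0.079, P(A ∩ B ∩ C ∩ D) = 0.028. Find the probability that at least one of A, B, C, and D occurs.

By inclusion–exclusion:
P(A ∪ B ∪ C ∪ D) = 0.339 + 0.493 + 0.366 + 0.442 − 0.201 − 0.137 − 0.084 − 0.173 − 0.209 − 0.173 + 0.081 + 0.043 + 0.046 + 0.079 − 0.028 = 0.884

0.884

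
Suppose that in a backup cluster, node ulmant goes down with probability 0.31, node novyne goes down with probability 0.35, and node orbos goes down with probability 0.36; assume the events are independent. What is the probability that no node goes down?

Since the events are independent, P(none) is the product of the individual non-occurrence probabilities.
P(none) = (1 − 0.31) × (1 − 0.35) × (1 − 0.36) = 0.69 × 0.65 × 0.64 = 0.28704

0.28704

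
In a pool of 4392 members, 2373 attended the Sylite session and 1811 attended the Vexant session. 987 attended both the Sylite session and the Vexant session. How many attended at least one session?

By inclusion-exclusion,
|at least one| = 2373 + 1811 − 987 = 3197

3197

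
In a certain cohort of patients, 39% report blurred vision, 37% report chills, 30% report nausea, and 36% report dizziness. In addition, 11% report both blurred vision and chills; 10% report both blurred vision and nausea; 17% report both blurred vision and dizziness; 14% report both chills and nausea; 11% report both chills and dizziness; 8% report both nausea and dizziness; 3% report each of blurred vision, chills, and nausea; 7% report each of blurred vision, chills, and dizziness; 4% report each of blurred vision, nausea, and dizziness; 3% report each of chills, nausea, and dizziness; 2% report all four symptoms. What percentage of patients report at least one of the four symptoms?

86%

P(at least one) = 39 + 37 + 30 + 36 − 11 − 10 − 17 − 14 − 11 − 8 + 3 + 7 + 4 + 3 − 2 = 86%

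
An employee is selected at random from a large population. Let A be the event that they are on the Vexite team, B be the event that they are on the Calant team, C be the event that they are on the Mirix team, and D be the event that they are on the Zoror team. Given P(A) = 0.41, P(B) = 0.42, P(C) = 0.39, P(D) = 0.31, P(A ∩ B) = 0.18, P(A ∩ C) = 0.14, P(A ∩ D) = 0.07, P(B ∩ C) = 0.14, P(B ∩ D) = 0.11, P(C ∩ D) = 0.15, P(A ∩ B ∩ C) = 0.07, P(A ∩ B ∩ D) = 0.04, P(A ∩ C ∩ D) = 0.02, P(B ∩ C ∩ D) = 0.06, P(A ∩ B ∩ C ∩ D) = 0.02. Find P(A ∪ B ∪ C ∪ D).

0.91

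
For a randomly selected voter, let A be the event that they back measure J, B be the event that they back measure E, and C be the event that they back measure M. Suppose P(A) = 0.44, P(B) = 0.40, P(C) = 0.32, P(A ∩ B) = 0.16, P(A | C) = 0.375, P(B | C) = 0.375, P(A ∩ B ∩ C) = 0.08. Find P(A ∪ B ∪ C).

0.84

P(A ∩ C) = P(C)·P(A|C) = 0.32 × 0.375 = 0.12
P(B ∩ C) = P(C)·P(B|C) = 0.32 × 0.375 = 0.12
By inclusion–exclusion:
P(A ∪ B ∪ C) = 0.44 + 0.40 + 0.32 − 0.16 − 0.12 − 0.12 + 0.08 = 0.84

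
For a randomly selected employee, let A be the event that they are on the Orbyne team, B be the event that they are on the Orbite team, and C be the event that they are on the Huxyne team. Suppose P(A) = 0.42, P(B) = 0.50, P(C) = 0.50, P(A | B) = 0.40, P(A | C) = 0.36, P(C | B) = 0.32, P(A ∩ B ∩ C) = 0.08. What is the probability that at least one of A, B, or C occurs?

P(A ∩ B) = P(B)·P(A|B) = 0.50 × 0.40 = 0.20
P(A ∩ C) = P(C)·P(A|C) = 0.50 × 0.36 = 0.18
P(B ∩ C) = P(B)·P(C|B) = 0.50 × 0.32 = 0.16
By inclusion-exclusion,
P(A ∪ B ∪ C) = 0.42 + 0.50 + 0.50 − 0.20 − 0.18 − 0.16 + 0.08 = 0.96

0.96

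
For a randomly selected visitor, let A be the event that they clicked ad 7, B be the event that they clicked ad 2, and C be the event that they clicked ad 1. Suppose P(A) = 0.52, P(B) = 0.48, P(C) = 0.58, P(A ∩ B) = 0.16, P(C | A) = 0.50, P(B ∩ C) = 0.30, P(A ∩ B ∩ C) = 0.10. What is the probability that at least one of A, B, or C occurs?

0.96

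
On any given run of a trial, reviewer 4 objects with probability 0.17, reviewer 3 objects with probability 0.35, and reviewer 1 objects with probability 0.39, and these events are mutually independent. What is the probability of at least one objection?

P(none) = (1 − 0.17) × (1 − 0.35) × (1 − 0.39) = 0.83 × 0.65 × 0.61 = 0.329095
P(at least one) = 1 − 0.329095 = 0.670905

0.670905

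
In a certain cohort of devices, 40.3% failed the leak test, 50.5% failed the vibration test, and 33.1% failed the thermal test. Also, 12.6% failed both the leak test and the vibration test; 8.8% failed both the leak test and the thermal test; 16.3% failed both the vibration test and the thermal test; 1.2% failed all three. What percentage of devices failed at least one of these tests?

By inclusion-exclusion,
P(union) = 40.3 + 50.5 + 33.1 − 12.6 − 8.8 − 16.3 + 1.2 = 87.4%

87.4%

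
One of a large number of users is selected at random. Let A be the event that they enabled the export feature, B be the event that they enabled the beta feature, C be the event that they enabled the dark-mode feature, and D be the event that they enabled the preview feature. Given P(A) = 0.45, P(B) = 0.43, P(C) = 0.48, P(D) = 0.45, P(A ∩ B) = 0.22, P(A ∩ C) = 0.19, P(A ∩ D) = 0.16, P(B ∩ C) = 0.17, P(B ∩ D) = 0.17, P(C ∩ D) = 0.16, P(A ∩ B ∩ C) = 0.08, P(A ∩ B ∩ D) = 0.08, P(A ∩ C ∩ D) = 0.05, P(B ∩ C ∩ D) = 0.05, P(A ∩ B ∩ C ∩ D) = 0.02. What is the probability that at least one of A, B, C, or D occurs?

P(A ∪ B ∪ C ∪ D) = 0.45 + 0.43 + 0.48 + 0.45 − 0.22 − 0.19 − 0.16 − 0.17 − 0.17 − 0.16 + 0.08 + 0.08 + 0.05 + 0.05 − 0.02 = 0.98

0.98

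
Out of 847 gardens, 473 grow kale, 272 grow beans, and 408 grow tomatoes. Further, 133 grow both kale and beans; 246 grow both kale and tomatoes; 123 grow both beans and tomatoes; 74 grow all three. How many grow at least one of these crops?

Apply inclusion-exclusion:
|union| = 473 + 272 + 408 − 133 − 246 − 123 + 74 = 725

725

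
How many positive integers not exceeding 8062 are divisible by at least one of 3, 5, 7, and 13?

2687 + 1612 + 1151 + 620 − 537 − 383 − 206 − 230 − 124 − 88 + 76 + 41 + 29 + 17 − 5 = 4660

4660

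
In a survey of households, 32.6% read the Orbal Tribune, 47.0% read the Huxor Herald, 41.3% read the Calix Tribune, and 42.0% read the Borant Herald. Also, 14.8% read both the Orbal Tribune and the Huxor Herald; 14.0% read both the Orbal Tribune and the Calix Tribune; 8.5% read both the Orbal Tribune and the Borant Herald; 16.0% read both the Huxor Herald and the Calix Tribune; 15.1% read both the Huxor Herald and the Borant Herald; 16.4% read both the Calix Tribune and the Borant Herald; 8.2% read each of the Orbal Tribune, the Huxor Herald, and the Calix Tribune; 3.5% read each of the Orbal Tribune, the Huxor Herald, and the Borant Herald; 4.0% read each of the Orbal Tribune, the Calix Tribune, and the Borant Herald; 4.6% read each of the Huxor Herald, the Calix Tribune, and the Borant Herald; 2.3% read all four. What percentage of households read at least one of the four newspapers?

96.1%

P(union) = 32.6 + 47.0 + 41.3 + 42.0 − 14.8 − 14.0 − 8.5 − 16.0 − 15.1 − 16.4 + 8.2 + 3.5 + 4.0 + 4.6 − 2.3 = 96.1%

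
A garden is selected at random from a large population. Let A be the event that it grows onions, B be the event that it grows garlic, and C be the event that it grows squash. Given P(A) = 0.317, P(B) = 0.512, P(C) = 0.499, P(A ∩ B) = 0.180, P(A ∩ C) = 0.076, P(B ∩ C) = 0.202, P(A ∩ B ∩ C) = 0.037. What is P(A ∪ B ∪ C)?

0.907

Apply inclusion-exclusion:
P(A ∪ B ∪ C) = 0.317 + 0.512 + 0.499 − 0.180 − 0.076 − 0.202 + 0.037 = 0.907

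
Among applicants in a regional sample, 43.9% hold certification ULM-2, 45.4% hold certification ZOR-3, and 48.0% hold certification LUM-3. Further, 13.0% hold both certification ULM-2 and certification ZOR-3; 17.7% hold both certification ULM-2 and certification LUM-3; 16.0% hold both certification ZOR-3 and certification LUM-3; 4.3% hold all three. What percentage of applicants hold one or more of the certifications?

Apply inclusion-exclusion:
P(≥1) = 43.9 + 45.4 + 48.0 − 13.0 − 17.7 − 16.0 + 4.3 = 94.9%

94.9%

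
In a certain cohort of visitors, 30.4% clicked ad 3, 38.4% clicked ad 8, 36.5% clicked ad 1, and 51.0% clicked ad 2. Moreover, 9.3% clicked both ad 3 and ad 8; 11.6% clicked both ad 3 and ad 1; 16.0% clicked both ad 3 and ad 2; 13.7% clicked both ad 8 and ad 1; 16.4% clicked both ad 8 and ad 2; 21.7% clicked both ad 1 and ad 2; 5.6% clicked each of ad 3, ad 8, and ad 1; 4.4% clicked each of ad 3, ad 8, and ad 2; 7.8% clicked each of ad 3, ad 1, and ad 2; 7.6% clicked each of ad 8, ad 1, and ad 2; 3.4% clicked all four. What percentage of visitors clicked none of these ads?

10.4%

Apply inclusion-exclusion:
P(at least one) = 30.4 + 38.4 + 36.5 + 51.0 − 9.3 − 11.6 − 16.0 − 13.7 − 16.4 − 21.7 + 5.6 + 4.4 + 7.8 + 7.6 − 3.4 = 89.6%
P(none) = 100% − 89.6% = 10.4%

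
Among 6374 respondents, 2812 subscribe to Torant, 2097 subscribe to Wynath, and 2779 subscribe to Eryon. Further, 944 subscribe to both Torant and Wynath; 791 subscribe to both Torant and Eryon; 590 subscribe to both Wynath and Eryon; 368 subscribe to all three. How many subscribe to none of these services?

643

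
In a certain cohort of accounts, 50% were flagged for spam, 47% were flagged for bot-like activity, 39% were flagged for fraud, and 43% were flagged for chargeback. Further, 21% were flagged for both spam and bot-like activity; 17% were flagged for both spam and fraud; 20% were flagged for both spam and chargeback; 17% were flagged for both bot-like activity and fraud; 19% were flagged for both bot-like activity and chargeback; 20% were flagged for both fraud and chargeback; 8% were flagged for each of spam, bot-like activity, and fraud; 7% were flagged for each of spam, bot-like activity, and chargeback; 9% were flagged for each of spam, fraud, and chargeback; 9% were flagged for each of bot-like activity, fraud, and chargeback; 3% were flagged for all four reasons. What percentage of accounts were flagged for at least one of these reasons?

95%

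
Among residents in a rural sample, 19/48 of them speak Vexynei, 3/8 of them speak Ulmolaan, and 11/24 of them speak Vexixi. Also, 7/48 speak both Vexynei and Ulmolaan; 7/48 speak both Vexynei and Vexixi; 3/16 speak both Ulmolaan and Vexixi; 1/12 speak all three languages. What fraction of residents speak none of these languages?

P(union) = 19/48 + 3/8 + 11/24 − 7/48 − 7/48 − 3/16 + 1/12 = 5/6
P(none) = 1 − 5/6 = 1/6

1/6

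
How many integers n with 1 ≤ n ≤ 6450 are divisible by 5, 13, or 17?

1967

By inclusion–exclusion:
⌊6450/5⌋ + ⌊6450/13⌋ + ⌊6450/17⌋ − ⌊6450/65⌋ − ⌊6450/85⌋ − ⌊6450/221⌋ + ⌊6450/1105⌋ = 1290 + 496 + 379 − 99 − 75 − 29 + 5 = 1967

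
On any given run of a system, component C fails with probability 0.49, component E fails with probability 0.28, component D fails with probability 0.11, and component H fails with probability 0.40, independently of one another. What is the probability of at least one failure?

0.8039152

P(none) = (1 − 0.49) × (1 − 0.28) × (1 − 0.11) × (1 − 0.40) = 0.51 × 0.72 × 0.89 × 0.60 = 0.1960848
P(at least one) = 1 − 0.1960848 = 0.8039152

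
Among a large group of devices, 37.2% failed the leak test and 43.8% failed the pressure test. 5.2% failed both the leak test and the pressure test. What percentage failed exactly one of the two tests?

Using the inclusion–exclusion count for exactly one event:
P(exactly one) = 37.2 + 43.8 − 2·5.2 = 70.6%

70.6%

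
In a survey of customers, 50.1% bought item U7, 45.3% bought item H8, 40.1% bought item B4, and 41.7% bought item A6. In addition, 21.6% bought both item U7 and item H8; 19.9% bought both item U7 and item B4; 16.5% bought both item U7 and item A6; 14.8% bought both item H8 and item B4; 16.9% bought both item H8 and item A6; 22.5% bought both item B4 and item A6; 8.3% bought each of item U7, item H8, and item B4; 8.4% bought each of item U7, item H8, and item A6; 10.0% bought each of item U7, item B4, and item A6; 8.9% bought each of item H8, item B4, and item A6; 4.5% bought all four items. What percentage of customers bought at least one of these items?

Using inclusion–exclusion:
P(union) = 50.1 + 45.3 + 40.1 + 41.7 − 21.6 − 19.9 − 16.5 − 14.8 − 16.9 − 22.5 + 8.3 + 8.4 + 10.0 + 8.9 − 4.5 = 96.1%

96.1%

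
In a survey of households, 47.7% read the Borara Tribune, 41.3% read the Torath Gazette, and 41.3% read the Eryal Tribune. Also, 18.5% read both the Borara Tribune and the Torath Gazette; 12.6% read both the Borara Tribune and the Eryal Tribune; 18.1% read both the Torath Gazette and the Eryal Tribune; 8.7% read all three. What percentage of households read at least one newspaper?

89.8%

P(≥1) = 47.7 + 41.3 + 41.3 − 18.5 − 12.6 − 18.1 + 8.7 = 89.8%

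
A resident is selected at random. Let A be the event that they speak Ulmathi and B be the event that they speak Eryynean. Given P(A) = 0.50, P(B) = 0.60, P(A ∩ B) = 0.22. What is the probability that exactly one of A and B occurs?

0.66

By inclusion–exclusion (exactly-one form):
P(exactly one) = 0.50 + 0.60 − 2·0.22 = 0.66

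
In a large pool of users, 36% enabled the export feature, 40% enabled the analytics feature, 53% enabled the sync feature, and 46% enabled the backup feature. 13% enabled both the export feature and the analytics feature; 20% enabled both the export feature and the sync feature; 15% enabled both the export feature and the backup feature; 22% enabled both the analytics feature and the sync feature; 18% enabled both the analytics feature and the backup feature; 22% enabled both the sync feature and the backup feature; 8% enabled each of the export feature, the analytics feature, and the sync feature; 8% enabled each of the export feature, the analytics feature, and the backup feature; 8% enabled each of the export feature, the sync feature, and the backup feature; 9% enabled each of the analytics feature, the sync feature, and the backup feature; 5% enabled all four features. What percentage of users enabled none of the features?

7%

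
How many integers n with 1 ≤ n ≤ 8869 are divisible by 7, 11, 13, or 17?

2863

Inclusion–exclusion gives
⌊8869/7⌋ + ⌊8869/11⌋ + ⌊8869/13⌋ + ⌊8869/17⌋ − ⌊8869/77⌋ − ⌊8869/91⌋ − ⌊8869/119⌋ − ⌊8869/143⌋ − ⌊8869/187⌋ − ⌊8869/221⌋ + ⌊8869/1001⌋ + ⌊8869/1309⌋ + ⌊8869/1547⌋ + ⌊8869/2431⌋ − ⌊8869/17017⌋ = 1267 + 806 + 682 + 521 − 115 − 97 − 74 − 62 − 47 − 40 + 8 + 6 + 5 + 3 − 0 = 2863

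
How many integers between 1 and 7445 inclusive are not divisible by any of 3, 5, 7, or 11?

2481 + 1489 + 1063 + 676 − 496 − 354 − 225 − 212 − 135 − 96 + 70 + 45 + 32 + 19 − 6 = 4351
7445 − 4351 = 3094

3094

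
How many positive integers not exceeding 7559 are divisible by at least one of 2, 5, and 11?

4810

3779 + 1511 + 687 − 755 − 343 − 137 + 68 = 4810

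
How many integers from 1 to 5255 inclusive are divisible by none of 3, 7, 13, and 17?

By inclusion-exclusion,
1751 + 750 + 404 + 309 − 250 − 134 − 103 − 57 − 44 − 23 + 19 + 14 + 7 + 3 − 1 = 2645
5255 − 2645 = 2610

2610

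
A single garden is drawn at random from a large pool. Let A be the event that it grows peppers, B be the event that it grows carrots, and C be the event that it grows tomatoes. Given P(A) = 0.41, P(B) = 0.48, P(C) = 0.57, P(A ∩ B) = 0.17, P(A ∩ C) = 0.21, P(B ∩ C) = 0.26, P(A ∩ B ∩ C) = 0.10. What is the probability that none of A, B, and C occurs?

P(A ∪ B ∪ C) = 0.41 + 0.48 + 0.57 − 0.17 − 0.21 − 0.26 + 0.10 = 0.92
P(none) = 1 − 0.92 = 0.08

0.08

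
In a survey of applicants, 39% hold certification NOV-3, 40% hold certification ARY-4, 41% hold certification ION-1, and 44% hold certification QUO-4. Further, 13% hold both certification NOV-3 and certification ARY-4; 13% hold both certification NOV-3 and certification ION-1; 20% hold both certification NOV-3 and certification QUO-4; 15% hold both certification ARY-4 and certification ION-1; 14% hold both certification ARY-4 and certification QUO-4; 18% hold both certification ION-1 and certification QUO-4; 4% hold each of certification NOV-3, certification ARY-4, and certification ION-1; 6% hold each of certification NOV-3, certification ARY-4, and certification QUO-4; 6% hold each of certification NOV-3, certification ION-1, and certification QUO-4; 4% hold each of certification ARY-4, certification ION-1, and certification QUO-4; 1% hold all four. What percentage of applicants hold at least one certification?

P(union) = 39 + 40 + 41 + 44 − 13 − 13 − 20 − 15 − 14 − 18 + 4 + 6 + 6 + 4 − 1 = 90%

90%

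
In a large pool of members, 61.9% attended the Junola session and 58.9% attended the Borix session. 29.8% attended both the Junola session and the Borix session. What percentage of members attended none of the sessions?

9.0%

Using inclusion–exclusion:
P(union) = 61.9 + 58.9 − 29.8 = 91.0%
P(none) = 100% − 91.0% = 9.0%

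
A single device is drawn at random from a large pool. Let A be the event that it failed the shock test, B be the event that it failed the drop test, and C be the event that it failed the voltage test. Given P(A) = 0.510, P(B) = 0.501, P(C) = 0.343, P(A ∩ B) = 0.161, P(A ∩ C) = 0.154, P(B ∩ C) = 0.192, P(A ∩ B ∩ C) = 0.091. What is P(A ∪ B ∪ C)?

0.938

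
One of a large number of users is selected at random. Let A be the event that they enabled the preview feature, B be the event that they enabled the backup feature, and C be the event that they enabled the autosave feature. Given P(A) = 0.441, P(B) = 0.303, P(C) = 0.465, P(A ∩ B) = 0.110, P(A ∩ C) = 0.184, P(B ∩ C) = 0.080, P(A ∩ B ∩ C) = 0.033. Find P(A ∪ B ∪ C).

P(A ∪ B ∪ C) = 0.441 + 0.303 + 0.465 − 0.110 − 0.184 − 0.080 + 0.033 = 0.868

0.868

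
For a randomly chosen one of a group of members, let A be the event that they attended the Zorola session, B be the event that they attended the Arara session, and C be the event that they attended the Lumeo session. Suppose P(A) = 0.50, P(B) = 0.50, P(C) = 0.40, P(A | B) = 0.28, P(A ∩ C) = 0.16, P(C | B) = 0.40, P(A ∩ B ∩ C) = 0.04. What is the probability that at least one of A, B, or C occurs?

P(A ∩ B) = P(B)·P(A|B) = 0.50 × 0.28 = 0.14
P(B ∩ C) = P(B)·P(C|B) = 0.50 × 0.40 = 0.20
P(A ∪ B ∪ C) = 0.50 + 0.50 + 0.40 − 0.14 − 0.16 − 0.20 + 0.04 = 0.94

0.94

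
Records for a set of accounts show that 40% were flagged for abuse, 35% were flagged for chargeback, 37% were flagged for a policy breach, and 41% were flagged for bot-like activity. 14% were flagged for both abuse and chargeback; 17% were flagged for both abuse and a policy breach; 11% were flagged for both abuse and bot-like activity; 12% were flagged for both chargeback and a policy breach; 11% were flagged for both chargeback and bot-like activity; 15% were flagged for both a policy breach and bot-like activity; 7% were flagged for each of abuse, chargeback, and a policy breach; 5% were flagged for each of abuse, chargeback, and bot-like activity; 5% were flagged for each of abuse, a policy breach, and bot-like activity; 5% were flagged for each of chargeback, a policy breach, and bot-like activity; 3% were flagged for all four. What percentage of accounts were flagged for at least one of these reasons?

P(union) = 40 + 35 + 37 + 41 − 14 − 17 − 11 − 12 − 11 − 15 + 7 + 5 + 5 + 5 − 3 = 92%

92%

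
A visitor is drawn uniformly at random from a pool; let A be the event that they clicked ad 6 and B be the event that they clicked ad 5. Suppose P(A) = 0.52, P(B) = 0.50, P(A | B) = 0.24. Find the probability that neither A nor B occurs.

P(A ∩ B) = P(B)·P(A|B) = 0.50 × 0.24 = 0.12
P(A ∪ B) = 0.52 + 0.50 − 0.12 = 0.90
P(none) = 1 − 0.90 = 0.10

0.10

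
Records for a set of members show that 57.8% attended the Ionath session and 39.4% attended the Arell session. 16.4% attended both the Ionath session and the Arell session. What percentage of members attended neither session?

19.2%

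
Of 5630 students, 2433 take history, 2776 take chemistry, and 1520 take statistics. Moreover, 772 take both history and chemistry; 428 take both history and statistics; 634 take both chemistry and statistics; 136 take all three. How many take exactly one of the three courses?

|exactly one| = 2433 + 2776 + 1520 − 2·772 − 2·428 − 2·634 + 3·136 = 3469

3469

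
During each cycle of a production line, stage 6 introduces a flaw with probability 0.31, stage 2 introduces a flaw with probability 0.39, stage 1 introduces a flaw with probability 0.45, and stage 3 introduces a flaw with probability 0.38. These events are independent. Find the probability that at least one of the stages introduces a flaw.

P(none) = (1 − 0.31) × (1 − 0.39) × (1 − 0.45) × (1 − 0.38) = 0.69 × 0.61 × 0.55 × 0.62 = 0.1435269
P(at least one) = 1 − 0.1435269 = 0.8564731

0.8564731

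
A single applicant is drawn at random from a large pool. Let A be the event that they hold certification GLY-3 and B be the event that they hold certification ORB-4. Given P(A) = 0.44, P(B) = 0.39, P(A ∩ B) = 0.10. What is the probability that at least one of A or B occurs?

0.73

By inclusion-exclusion,
P(A ∪ B) = 0.44 + 0.39 − 0.10 = 0.73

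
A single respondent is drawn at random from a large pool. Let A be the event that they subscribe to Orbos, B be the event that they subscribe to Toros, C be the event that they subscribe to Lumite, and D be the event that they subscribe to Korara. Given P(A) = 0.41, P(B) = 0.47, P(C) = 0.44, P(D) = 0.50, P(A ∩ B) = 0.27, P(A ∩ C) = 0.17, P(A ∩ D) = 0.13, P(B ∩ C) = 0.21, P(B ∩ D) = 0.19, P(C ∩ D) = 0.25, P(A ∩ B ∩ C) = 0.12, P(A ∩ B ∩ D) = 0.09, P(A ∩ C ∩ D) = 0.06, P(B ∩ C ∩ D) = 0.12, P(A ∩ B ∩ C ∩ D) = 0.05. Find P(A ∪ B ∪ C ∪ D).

0.94

By inclusion-exclusion,
P(A ∪ B ∪ C ∪ D) = 0.41 + 0.47 + 0.44 + 0.50 − 0.27 − 0.17 − 0.13 − 0.21 − 0.19 − 0.25 + 0.12 + 0.09 + 0.06 + 0.12 − 0.05 = 0.94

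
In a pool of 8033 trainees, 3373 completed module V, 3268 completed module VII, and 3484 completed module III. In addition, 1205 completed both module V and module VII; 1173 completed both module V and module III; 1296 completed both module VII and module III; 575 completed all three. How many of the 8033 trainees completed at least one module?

7026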